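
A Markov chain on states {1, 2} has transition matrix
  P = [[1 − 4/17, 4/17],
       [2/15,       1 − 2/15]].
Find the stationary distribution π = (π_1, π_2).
π_1 = 17/47, π_2 = 30/47

Solve πP = π with π_1 + π_2 = 1. From πP = π: π_1 · (1 − 4/17) + π_2 · 2/15 = π_1 ⇒ π_2 · 2/15 = π_1 · 4/17 ⇒ π_2/π_1 = (4/17)/(2/15) = 30/17. Together with π_1 + π_2 = 1:
  π_1 = (2/15)/(4/17 + 2/15) = (2/15)/(94/255) = 17/47,
  π_2 = (4/17)/(4/17 + 2/15) = (4/17)/(94/255) = 30/47.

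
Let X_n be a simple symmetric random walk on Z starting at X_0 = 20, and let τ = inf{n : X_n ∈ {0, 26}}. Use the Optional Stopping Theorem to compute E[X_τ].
E[X_τ] = 20

X_n is a martingale and τ is a bounded-mean stopping time (indeed τ is finite a.s. with bounded expectation since the walk is in a bounded region). By the OST, E[X_τ] = E[X_0] = 20. Equivalently: E[X_τ] = 26 · P(hit 26 first) + 0 · P(hit 0 first) = 26 · (20/26) = 20.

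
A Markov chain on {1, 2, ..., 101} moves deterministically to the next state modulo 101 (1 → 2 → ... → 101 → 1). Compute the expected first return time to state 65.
E[T_65 | X_0 = 65] = 101

The chain cycles deterministically, so starting at state 65 it returns in exactly 101 steps. Equivalently, the stationary distribution is uniform π_j = 1/101 for every state j, so by Kac's formula E[T_65] = 1/π_65 = 101.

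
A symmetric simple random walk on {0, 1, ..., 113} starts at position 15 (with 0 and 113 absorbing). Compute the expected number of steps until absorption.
E[τ | X_0 = 15] = 1470

Let v_k = E[τ | X_0 = k]. Boundary: v_0 = v_113 = 0. Recurrence: v_k = 1 + (v_{k-1} + v_{k+1})/2 for 1 ≤ k ≤ 112. The particular solution to v_k − (v_{k-1} + v_{k+1})/2 = 1 is v_k = −k^2. Adding homogeneous solution A + B k and matching boundaries gives v_k = k (113 − k). Substituting k = 15: v_15 = 15 · 98 = 1470.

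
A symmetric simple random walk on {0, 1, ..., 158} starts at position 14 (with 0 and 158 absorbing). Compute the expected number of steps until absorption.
E[τ | X_0 = 14] = 2016

Let v_k = E[τ | X_0 = k]. Boundary: v_0 = v_158 = 0. Recurrence: v_k = 1 + (v_{k-1} + v_{k+1})/2 for 1 ≤ k ≤ 157. The particular solution to v_k − (v_{k-1} + v_{k+1})/2 = 1 is v_k = −k^2. Adding homogeneous solution A + B k and matching boundaries gives v_k = k (158 − k). Substituting k = 14: v_14 = 14 · 144 = 2016.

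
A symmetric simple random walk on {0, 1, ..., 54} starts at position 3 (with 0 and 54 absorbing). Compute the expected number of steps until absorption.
E[τ | X_0 = 3] = 153

Let v_k = E[τ | X_0 = k]. Boundary: v_0 = v_54 = 0. Recurrence: v_k = 1 + (v_{k-1} + v_{k+1})/2 for 1 ≤ k ≤ 53. The particular solution to v_k − (v_{k-1} + v_{k+1})/2 = 1 is v_k = −k^2. Adding homogeneous solution A + B k and matching boundaries gives v_k = k (54 − k). Substituting k = 3: v_3 = 3 · 51 = 153.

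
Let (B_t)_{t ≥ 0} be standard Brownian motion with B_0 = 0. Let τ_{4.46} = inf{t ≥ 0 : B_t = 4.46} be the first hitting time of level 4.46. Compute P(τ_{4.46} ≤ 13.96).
P(τ_{4.46} ≤ 13.96) = 2(1 − Φ(4.46/√13.96)) = 2(1 − Φ(1.1937)) ≈ 0.2326

By the reflection principle for standard BM, P(τ_b ≤ t) = 2 · P(B_t ≥ b). Since B_t ~ N(0, t), P(B_t ≥ 4.46) = 1 − Φ(4.46/√t) = 1 − Φ(4.46/√13.96) = 1 − Φ(1.1937) ≈ 0.11630. Doubling: P(τ_{4.46} ≤ 13.96) ≈ 2 · 0.11630 = 0.23260 ≈ 0.2326.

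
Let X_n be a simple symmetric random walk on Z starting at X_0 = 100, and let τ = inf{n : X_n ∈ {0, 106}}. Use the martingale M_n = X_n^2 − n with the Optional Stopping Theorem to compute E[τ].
E[τ] = 600

M_n = X_n^2 − n is a martingale (since E[X_{n+1}^2 | F_n] = X_n^2 + 1). By OST (τ has finite mean in a bounded region), E[M_τ] = E[M_0] = X_0^2 − 0 = 100^2 = 10000. Also E[M_τ] = E[X_τ^2] − E[τ]. The walk exits at 0 or 106, with P(hit 106 first) = 100/106, so E[X_τ^2] = 106^2 · 100/106 + 0 = 10600. Thus E[τ] = E[X_τ^2] − E[M_τ] = 10600 − 10000 = 600 = 100(106 − 100) = 600.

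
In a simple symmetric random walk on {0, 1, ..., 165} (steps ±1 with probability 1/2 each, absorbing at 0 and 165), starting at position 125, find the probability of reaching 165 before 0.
P(hit 165 before 0) = 125/165 = 25/33

Let u_k = P(hit 165 before 0 | start at k). Then u_0 = 0, u_165 = 1, and u_k = u_{k-1}/2 + u_{k+1}/2 for 1 ≤ k ≤ 164. This harmonic recurrence is solved by u_k = k/165, giving u_125 = 125/165 = 25/33.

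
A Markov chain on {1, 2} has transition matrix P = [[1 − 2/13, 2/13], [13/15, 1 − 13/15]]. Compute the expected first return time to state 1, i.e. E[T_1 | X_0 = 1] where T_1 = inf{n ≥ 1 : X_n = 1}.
E[T_1 | X_0 = 1] = 1/π_1 = 199/169

For an irreducible recurrent Markov chain with stationary distribution π, E[T_i | X_0 = i] = 1/π_i (Kac's formula). Here π_1 = (13/15)/(2/13 + 13/15) = (13/15)/(199/195) = 169/199, so E[T_1 | X_0 = 1] = 1/π_1 = (2/13 + 13/15)/(13/15) = (199/195)/(13/15) = 199/169.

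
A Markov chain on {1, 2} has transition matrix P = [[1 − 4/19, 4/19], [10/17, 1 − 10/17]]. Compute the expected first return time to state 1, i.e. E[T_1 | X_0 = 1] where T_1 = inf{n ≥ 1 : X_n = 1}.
E[T_1 | X_0 = 1] = 1/π_1 = 129/95

For an irreducible recurrent Markov chain with stationary distribution π, E[T_i | X_0 = i] = 1/π_i (Kac's formula). Here π_1 = (10/17)/(4/19 + 10/17) = (10/17)/(258/323) = 95/129, so E[T_1 | X_0 = 1] = 1/π_1 = (4/19 + 10/17)/(10/17) = (258/323)/(10/17) = 129/95.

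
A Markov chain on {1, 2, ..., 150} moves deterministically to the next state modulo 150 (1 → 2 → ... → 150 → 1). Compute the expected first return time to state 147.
E[T_147 | X_0 = 147] = 150

The chain cycles deterministically, so starting at state 147 it returns in exactly 150 steps. Equivalently, the stationary distribution is uniform π_j = 1/150 for every state j, so by Kac's formula E[T_147] = 1/π_147 = 150.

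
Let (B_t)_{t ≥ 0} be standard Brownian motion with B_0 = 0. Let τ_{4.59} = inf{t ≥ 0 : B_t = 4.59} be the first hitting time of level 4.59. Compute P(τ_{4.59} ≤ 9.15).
P(τ_{4.59} ≤ 9.15) = 2(1 − Φ(4.59/√9.15)) = 2(1 − Φ(1.5174)) ≈ 0.1292

By the reflection principle for standard BM, P(τ_b ≤ t) = 2 · P(B_t ≥ b). Since B_t ~ N(0, t), P(B_t ≥ 4.59) = 1 − Φ(4.59/√t) = 1 − Φ(4.59/√9.15) = 1 − Φ(1.5174) ≈ 0.06458. Doubling: P(τ_{4.59} ≤ 9.15) ≈ 2 · 0.06458 = 0.12916 ≈ 0.1292.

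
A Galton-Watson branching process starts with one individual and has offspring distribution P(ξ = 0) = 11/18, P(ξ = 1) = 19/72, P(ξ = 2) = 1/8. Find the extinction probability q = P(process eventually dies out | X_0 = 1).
q = 1

Mean offspring μ = 0·11/18 + 1·19/72 + 2·1/8 = 37/72 ≤ 1. For μ ≤ 1 with offspring not concentrated at 1, the Galton-Watson process goes extinct almost surely, so q = 1.
(Algebraic check: The pgf is f(s) = 11/18 + 19/72·s + 1/8·s². The extinction probability q is the smallest fixed point of f in [0, 1]. Setting s = f(s):
  1/8·s² + (19/72 − 1)·s + 11/18 = 0
  1/8·s² − (11/18 + 1/8)·s + 11/18 = 0
which factors as (s − 1)·(1/8·s − 11/18) = 0, giving roots s = 1 and s = (11/18)/(1/8) = 44/9. Since 44/9 ≥ 1, the smallest root in [0, 1] is s = 1.)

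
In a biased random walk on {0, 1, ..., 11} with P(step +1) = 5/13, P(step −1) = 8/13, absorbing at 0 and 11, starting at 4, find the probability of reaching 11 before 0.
P(hit 11 before 0) = (1 − (8/5)^4) / (1 − (8/5)^11) = 90390625/2847035489

Let u_k denote P(reach 11 before 0 | start at k). Boundary: u_0 = 0, u_11 = 1. Recurrence: u_k = 5/13·u_{k+1} + 8/13·u_{k-1} for 1 ≤ k ≤ 10. Try u_k = A + B·r^k with r = q/p = (8/13)/(5/13) = 8/5. Substitution satisfies the recurrence; boundary conditions give:
  u_k = (1 − r^k) / (1 − r^N) = (1 − (8/5)^4) / (1 − (8/5)^11) = 90390625/2847035489.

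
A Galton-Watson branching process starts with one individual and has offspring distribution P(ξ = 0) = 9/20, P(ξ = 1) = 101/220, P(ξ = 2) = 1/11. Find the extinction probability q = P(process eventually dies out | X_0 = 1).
q = 1

Mean offspring μ = 0·9/20 + 1·101/220 + 2·1/11 = 141/220 ≤ 1. For μ ≤ 1 with offspring not concentrated at 1, the Galton-Watson process goes extinct almost surely, so q = 1.
(Algebraic check: The pgf is f(s) = 9/20 + 101/220·s + 1/11·s². The extinction probability q is the smallest fixed point of f in [0, 1]. Setting s = f(s):
  1/11·s² + (101/220 − 1)·s + 9/20 = 0
  1/11·s² − (9/20 + 1/11)·s + 9/20 = 0
which factors as (s − 1)·(1/11·s − 9/20) = 0, giving roots s = 1 and s = (9/20)/(1/11) = 99/20. Since 99/20 ≥ 1, the smallest root in [0, 1] is s = 1.)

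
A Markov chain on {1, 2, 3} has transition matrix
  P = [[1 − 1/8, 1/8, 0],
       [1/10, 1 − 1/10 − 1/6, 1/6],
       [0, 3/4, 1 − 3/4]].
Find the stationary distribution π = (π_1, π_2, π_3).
π = (36/91, 45/91, 10/91)

This is a birth-death chain on three states, which satisfies detailed balance: π_1 · P_{12} = π_2 · P_{21} and π_2 · P_{23} = π_3 · P_{32}.
From π_1 · 1/8 = π_2 · 1/10: π_2/π_1 = (1/8)/(1/10) = 5/4.
From π_2 · 1/6 = π_3 · 3/4: π_3/π_2 = (1/6)/(3/4) = 2/9.
Take π_1 proportional to 1; then unnormalized π = (1, 5/4, 5/18). Normalize by dividing by the sum 91/36:
  π = (36/91, 45/91, 10/91).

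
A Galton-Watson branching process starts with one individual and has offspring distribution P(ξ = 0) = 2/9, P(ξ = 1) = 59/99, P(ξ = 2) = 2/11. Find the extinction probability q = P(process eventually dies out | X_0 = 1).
q = 1

Mean offspring μ = 0·2/9 + 1·59/99 + 2·2/11 = 95/99 ≤ 1. For μ ≤ 1 with offspring not concentrated at 1, the Galton-Watson process goes extinct almost surely, so q = 1.
(Algebraic check: The pgf is f(s) = 2/9 + 59/99·s + 2/11·s². The extinction probability q is the smallest fixed point of f in [0, 1]. Setting s = f(s):
  2/11·s² + (59/99 − 1)·s + 2/9 = 0
  2/11·s² − (2/9 + 2/11)·s + 2/9 = 0
which factors as (s − 1)·(2/11·s − 2/9) = 0, giving roots s = 1 and s = (2/9)/(2/11) = 11/9. Since 11/9 ≥ 1, the smallest root in [0, 1] is s = 1.)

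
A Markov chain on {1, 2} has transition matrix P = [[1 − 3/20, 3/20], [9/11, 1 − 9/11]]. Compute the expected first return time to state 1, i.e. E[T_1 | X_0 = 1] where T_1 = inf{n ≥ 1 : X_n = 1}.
E[T_1 | X_0 = 1] = 1/π_1 = 71/60

For an irreducible recurrent Markov chain with stationary distribution π, E[T_i | X_0 = i] = 1/π_i (Kac's formula). Here π_1 = (9/11)/(3/20 + 9/11) = (9/11)/(213/220) = 60/71, so E[T_1 | X_0 = 1] = 1/π_1 = (3/20 + 9/11)/(9/11) = (213/220)/(9/11) = 71/60.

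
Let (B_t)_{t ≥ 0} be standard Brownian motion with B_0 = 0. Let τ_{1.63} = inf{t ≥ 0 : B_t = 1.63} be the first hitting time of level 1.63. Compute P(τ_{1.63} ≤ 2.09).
P(τ_{1.63} ≤ 2.09) = 2(1 − Φ(1.63/√2.09)) = 2(1 − Φ(1.1275)) ≈ 0.2595

By the reflection principle for standard BM, P(τ_b ≤ t) = 2 · P(B_t ≥ b). Since B_t ~ N(0, t), P(B_t ≥ 1.63) = 1 − Φ(1.63/√t) = 1 − Φ(1.63/√2.09) = 1 − Φ(1.1275) ≈ 0.12977. Doubling: P(τ_{1.63} ≤ 2.09) ≈ 2 · 0.12977 = 0.25954 ≈ 0.2595.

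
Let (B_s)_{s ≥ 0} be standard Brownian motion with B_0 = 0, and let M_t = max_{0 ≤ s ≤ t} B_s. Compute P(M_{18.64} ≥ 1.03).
P(M_{18.64} ≥ 1.03) = 2·P(B_{18.64} ≥ 1.03) = 2(1 − Φ(1.03/√18.64)) ≈ 0.8114

By the reflection principle for Brownian motion, P(M_t ≥ a) = 2 · P(B_t ≥ a) for a ≥ 0. Since B_t ~ N(0, t), P(B_t ≥ 1.03) = 1 − Φ(1.03/√t) = 1 − Φ(1.03/√18.64) = 1 − Φ(0.2386). So
  P(M_{18.64} ≥ 1.03) = 2(1 − Φ(0.2386)) ≈ 0.8114.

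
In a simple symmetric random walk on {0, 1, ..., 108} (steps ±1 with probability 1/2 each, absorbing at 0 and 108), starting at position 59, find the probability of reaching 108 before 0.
P(hit 108 before 0) = 59/108

Let u_k = P(hit 108 before 0 | start at k). Then u_0 = 0, u_108 = 1, and u_k = u_{k-1}/2 + u_{k+1}/2 for 1 ≤ k ≤ 107. This harmonic recurrence is solved by u_k = k/108, giving u_59 = 59/108.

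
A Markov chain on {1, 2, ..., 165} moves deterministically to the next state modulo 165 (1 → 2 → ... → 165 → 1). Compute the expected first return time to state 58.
E[T_58 | X_0 = 58] = 165

The chain cycles deterministically, so starting at state 58 it returns in exactly 165 steps. Equivalently, the stationary distribution is uniform π_j = 1/165 for every state j, so by Kac's formula E[T_58] = 1/π_58 = 165.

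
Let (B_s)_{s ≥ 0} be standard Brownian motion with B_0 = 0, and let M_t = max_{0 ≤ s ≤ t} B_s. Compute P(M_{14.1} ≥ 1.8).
P(M_{14.1} ≥ 1.8) = 2·P(B_{14.1} ≥ 1.8) = 2(1 − Φ(1.8/√14.1)) ≈ 0.6317

By the reflection principle for Brownian motion, P(M_t ≥ a) = 2 · P(B_t ≥ a) for a ≥ 0. Since B_t ~ N(0, t), P(B_t ≥ 1.8) = 1 − Φ(1.8/√t) = 1 − Φ(1.8/√14.1) = 1 − Φ(0.4794). So
  P(M_{14.1} ≥ 1.8) = 2(1 − Φ(0.4794)) ≈ 0.6317.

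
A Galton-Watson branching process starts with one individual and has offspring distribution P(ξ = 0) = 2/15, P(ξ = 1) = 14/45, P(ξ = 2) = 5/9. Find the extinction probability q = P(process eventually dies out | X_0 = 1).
q = 6/25

The pgf is f(s) = 2/15 + 14/45·s + 5/9·s². The extinction probability q is the smallest fixed point of f in [0, 1]. Setting s = f(s):
  5/9·s² + (14/45 − 1)·s + 2/15 = 0
  5/9·s² − (2/15 + 5/9)·s + 2/15 = 0
which factors as (s − 1)·(5/9·s − 2/15) = 0, giving roots s = 1 and s = (2/15)/(5/9) = 6/25.
Mean offspring μ = 14/45 + 2·5/9 = 64/45 > 1 (supercritical), so q < 1. The extinction probability is the smaller root: q = (2/15)/(5/9) = 6/25.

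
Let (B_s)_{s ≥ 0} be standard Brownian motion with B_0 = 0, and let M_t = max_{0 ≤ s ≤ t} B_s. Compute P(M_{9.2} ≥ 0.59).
P(M_{9.2} ≥ 0.59) = 2·P(B_{9.2} ≥ 0.59) = 2(1 − Φ(0.59/√9.2)) ≈ 0.8458

By the reflection principle for Brownian motion, P(M_t ≥ a) = 2 · P(B_t ≥ a) for a ≥ 0. Since B_t ~ N(0, t), P(B_t ≥ 0.59) = 1 − Φ(0.59/√t) = 1 − Φ(0.59/√9.2) = 1 − Φ(0.1945). So
  P(M_{9.2} ≥ 0.59) = 2(1 − Φ(0.1945)) ≈ 0.8458.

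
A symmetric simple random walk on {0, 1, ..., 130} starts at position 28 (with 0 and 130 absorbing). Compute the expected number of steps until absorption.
E[τ | X_0 = 28] = 2856

Let v_k = E[τ | X_0 = k]. Boundary: v_0 = v_130 = 0. Recurrence: v_k = 1 + (v_{k-1} + v_{k+1})/2 for 1 ≤ k ≤ 129. The particular solution to v_k − (v_{k-1} + v_{k+1})/2 = 1 is v_k = −k^2. Adding homogeneous solution A + B k and matching boundaries gives v_k = k (130 − k). Substituting k = 28: v_28 = 28 · 102 = 2856.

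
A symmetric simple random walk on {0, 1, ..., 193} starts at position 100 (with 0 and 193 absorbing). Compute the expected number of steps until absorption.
E[τ | X_0 = 100] = 9300

Let v_k = E[τ | X_0 = k]. Boundary: v_0 = v_193 = 0. Recurrence: v_k = 1 + (v_{k-1} + v_{k+1})/2 for 1 ≤ k ≤ 192. The particular solution to v_k − (v_{k-1} + v_{k+1})/2 = 1 is v_k = −k^2. Adding homogeneous solution A + B k and matching boundaries gives v_k = k (193 − k). Substituting k = 100: v_100 = 100 · 93 = 9300.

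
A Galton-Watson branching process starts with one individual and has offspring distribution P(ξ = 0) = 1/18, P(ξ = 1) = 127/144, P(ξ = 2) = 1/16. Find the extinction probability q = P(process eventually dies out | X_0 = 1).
q = 8/9

The pgf is f(s) = 1/18 + 127/144·s + 1/16·s². The extinction probability q is the smallest fixed point of f in [0, 1]. Setting s = f(s):
  1/16·s² + (127/144 − 1)·s + 1/18 = 0
  1/16·s² − (1/18 + 1/16)·s + 1/18 = 0
which factors as (s − 1)·(1/16·s − 1/18) = 0, giving roots s = 1 and s = (1/18)/(1/16) = 8/9.
Mean offspring μ = 127/144 + 2·1/16 = 145/144 > 1 (supercritical), so q < 1. The extinction probability is the smaller root: q = (1/18)/(1/16) = 8/9.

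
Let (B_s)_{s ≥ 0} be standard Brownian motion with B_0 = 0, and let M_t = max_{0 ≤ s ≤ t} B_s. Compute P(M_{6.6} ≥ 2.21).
P(M_{6.6} ≥ 2.21) = 2·P(B_{6.6} ≥ 2.21) = 2(1 − Φ(2.21/√6.6)) ≈ 0.3897

By the reflection principle for Brownian motion, P(M_t ≥ a) = 2 · P(B_t ≥ a) for a ≥ 0. Since B_t ~ N(0, t), P(B_t ≥ 2.21) = 1 − Φ(2.21/√t) = 1 − Φ(2.21/√6.6) = 1 − Φ(0.8602). So
  P(M_{6.6} ≥ 2.21) = 2(1 − Φ(0.8602)) ≈ 0.3897.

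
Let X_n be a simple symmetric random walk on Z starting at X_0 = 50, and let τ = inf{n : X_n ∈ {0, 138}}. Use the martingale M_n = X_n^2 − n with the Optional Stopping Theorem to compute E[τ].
E[τ] = 4400

M_n = X_n^2 − n is a martingale (since E[X_{n+1}^2 | F_n] = X_n^2 + 1). By OST (τ has finite mean in a bounded region), E[M_τ] = E[M_0] = X_0^2 − 0 = 50^2 = 2500. Also E[M_τ] = E[X_τ^2] − E[τ]. The walk exits at 0 or 138, with P(hit 138 first) = 50/138, so E[X_τ^2] = 138^2 · 50/138 + 0 = 6900. Thus E[τ] = E[X_τ^2] − E[M_τ] = 6900 − 2500 = 4400 = 50(138 − 50) = 4400.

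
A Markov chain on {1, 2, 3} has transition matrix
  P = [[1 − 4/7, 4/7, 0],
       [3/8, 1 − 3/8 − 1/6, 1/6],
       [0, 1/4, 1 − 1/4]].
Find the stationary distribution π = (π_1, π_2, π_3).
π = (63/223, 96/223, 64/223)

This is a birth-death chain on three states, which satisfies detailed balance: π_1 · P_{12} = π_2 · P_{21} and π_2 · P_{23} = π_3 · P_{32}.
From π_1 · 4/7 = π_2 · 3/8: π_2/π_1 = (4/7)/(3/8) = 32/21.
From π_2 · 1/6 = π_3 · 1/4: π_3/π_2 = (1/6)/(1/4) = 2/3.
Take π_1 proportional to 1; then unnormalized π = (1, 32/21, 64/63). Normalize by dividing by the sum 223/63:
  π = (63/223, 96/223, 64/223).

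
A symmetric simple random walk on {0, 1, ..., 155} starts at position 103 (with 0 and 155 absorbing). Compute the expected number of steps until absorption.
E[τ | X_0 = 103] = 5356

Let v_k = E[τ | X_0 = k]. Boundary: v_0 = v_155 = 0. Recurrence: v_k = 1 + (v_{k-1} + v_{k+1})/2 for 1 ≤ k ≤ 154. The particular solution to v_k − (v_{k-1} + v_{k+1})/2 = 1 is v_k = −k^2. Adding homogeneous solution A + B k and matching boundaries gives v_k = k (155 − k). Substituting k = 103: v_103 = 103 · 52 = 5356.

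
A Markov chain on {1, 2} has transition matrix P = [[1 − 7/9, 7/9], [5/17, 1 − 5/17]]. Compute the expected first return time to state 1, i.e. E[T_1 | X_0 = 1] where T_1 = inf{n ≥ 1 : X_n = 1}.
E[T_1 | X_0 = 1] = 1/π_1 = 164/45

For an irreducible recurrent Markov chain with stationary distribution π, E[T_i | X_0 = i] = 1/π_i (Kac's formula). Here π_1 = (5/17)/(7/9 + 5/17) = (5/17)/(164/153) = 45/164, so E[T_1 | X_0 = 1] = 1/π_1 = (7/9 + 5/17)/(5/17) = (164/153)/(5/17) = 164/45.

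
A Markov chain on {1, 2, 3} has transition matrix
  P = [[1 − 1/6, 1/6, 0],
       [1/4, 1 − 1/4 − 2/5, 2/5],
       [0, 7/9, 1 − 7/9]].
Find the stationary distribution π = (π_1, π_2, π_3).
π = (105/211, 70/211, 36/211)

This is a birth-death chain on three states, which satisfies detailed balance: π_1 · P_{12} = π_2 · P_{21} and π_2 · P_{23} = π_3 · P_{32}.
From π_1 · 1/6 = π_2 · 1/4: π_2/π_1 = (1/6)/(1/4) = 2/3.
From π_2 · 2/5 = π_3 · 7/9: π_3/π_2 = (2/5)/(7/9) = 18/35.
Take π_1 proportional to 1; then unnormalized π = (1, 2/3, 12/35). Normalize by dividing by the sum 211/105:
  π = (105/211, 70/211, 36/211).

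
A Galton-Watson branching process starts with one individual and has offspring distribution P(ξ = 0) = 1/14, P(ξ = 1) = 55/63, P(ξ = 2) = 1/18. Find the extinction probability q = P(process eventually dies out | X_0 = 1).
q = 1

Mean offspring μ = 0·1/14 + 1·55/63 + 2·1/18 = 62/63 ≤ 1. For μ ≤ 1 with offspring not concentrated at 1, the Galton-Watson process goes extinct almost surely, so q = 1.
(Algebraic check: The pgf is f(s) = 1/14 + 55/63·s + 1/18·s². The extinction probability q is the smallest fixed point of f in [0, 1]. Setting s = f(s):
  1/18·s² + (55/63 − 1)·s + 1/14 = 0
  1/18·s² − (1/14 + 1/18)·s + 1/14 = 0
which factors as (s − 1)·(1/18·s − 1/14) = 0, giving roots s = 1 and s = (1/14)/(1/18) = 9/7. Since 9/7 ≥ 1, the smallest root in [0, 1] is s = 1.)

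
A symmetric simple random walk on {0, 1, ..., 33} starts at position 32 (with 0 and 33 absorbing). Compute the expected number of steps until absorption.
E[τ | X_0 = 32] = 32

Let v_k = E[τ | X_0 = k]. Boundary: v_0 = v_33 = 0. Recurrence: v_k = 1 + (v_{k-1} + v_{k+1})/2 for 1 ≤ k ≤ 32. The particular solution to v_k − (v_{k-1} + v_{k+1})/2 = 1 is v_k = −k^2. Adding homogeneous solution A + B k and matching boundaries gives v_k = k (33 − k). Substituting k = 32: v_32 = 32 · 1 = 32.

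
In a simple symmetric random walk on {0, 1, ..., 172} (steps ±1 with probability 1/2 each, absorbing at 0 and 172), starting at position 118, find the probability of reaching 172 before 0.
P(hit 172 before 0) = 118/172 = 59/86

Let u_k = P(hit 172 before 0 | start at k). Then u_0 = 0, u_172 = 1, and u_k = u_{k-1}/2 + u_{k+1}/2 for 1 ≤ k ≤ 171. This harmonic recurrence is solved by u_k = k/172, giving u_118 = 118/172 = 59/86.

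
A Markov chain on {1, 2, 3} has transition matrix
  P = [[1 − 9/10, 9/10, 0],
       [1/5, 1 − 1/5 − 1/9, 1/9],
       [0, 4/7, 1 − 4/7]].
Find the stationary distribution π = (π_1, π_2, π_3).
π = (8/51, 12/17, 7/51)

This is a birth-death chain on three states, which satisfies detailed balance: π_1 · P_{12} = π_2 · P_{21} and π_2 · P_{23} = π_3 · P_{32}.
From π_1 · 9/10 = π_2 · 1/5: π_2/π_1 = (9/10)/(1/5) = 9/2.
From π_2 · 1/9 = π_3 · 4/7: π_3/π_2 = (1/9)/(4/7) = 7/36.
Take π_1 proportional to 1; then unnormalized π = (1, 9/2, 7/8). Normalize by dividing by the sum 51/8:
  π = (8/51, 12/17, 7/51).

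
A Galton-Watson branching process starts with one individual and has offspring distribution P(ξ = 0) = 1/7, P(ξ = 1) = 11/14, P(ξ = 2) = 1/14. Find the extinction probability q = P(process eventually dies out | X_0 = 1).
q = 1

Mean offspring μ = 0·1/7 + 1·11/14 + 2·1/14 = 13/14 ≤ 1. For μ ≤ 1 with offspring not concentrated at 1, the Galton-Watson process goes extinct almost surely, so q = 1.
(Algebraic check: The pgf is f(s) = 1/7 + 11/14·s + 1/14·s². The extinction probability q is the smallest fixed point of f in [0, 1]. Setting s = f(s):
  1/14·s² + (11/14 − 1)·s + 1/7 = 0
  1/14·s² − (1/7 + 1/14)·s + 1/7 = 0
which factors as (s − 1)·(1/14·s − 1/7) = 0, giving roots s = 1 and s = (1/7)/(1/14) = 2. Since 2 ≥ 1, the smallest root in [0, 1] is s = 1.)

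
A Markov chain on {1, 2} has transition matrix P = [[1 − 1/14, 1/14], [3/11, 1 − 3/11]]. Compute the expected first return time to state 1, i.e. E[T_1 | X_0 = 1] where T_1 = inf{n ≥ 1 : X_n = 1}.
E[T_1 | X_0 = 1] = 1/π_1 = 53/42

For an irreducible recurrent Markov chain with stationary distribution π, E[T_i | X_0 = i] = 1/π_i (Kac's formula). Here π_1 = (3/11)/(1/14 + 3/11) = (3/11)/(53/154) = 42/53, so E[T_1 | X_0 = 1] = 1/π_1 = (1/14 + 3/11)/(3/11) = (53/154)/(3/11) = 53/42.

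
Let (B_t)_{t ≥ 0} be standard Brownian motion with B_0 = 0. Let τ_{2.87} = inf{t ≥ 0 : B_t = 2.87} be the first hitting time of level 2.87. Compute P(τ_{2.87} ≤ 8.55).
P(τ_{2.87} ≤ 8.55) = 2(1 − Φ(2.87/√8.55)) = 2(1 − Φ(0.9815)) ≈ 0.3263

By the reflection principle for standard BM, P(τ_b ≤ t) = 2 · P(B_t ≥ b). Since B_t ~ N(0, t), P(B_t ≥ 2.87) = 1 − Φ(2.87/√t) = 1 − Φ(2.87/√8.55) = 1 − Φ(0.9815) ≈ 0.16317. Doubling: P(τ_{2.87} ≤ 8.55) ≈ 2 · 0.16317 = 0.32634 ≈ 0.3263.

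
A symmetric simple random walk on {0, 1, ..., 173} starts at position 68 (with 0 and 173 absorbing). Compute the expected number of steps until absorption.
E[τ | X_0 = 68] = 7140

Let v_k = E[τ | X_0 = k]. Boundary: v_0 = v_173 = 0. Recurrence: v_k = 1 + (v_{k-1} + v_{k+1})/2 for 1 ≤ k ≤ 172. The particular solution to v_k − (v_{k-1} + v_{k+1})/2 = 1 is v_k = −k^2. Adding homogeneous solution A + B k and matching boundaries gives v_k = k (173 − k). Substituting k = 68: v_68 = 68 · 105 = 7140.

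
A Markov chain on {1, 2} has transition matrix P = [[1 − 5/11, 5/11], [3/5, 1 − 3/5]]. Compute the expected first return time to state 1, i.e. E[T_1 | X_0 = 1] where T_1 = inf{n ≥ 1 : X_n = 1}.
E[T_1 | X_0 = 1] = 1/π_1 = 58/33

For an irreducible recurrent Markov chain with stationary distribution π, E[T_i | X_0 = i] = 1/π_i (Kac's formula). Here π_1 = (3/5)/(5/11 + 3/5) = (3/5)/(58/55) = 33/58, so E[T_1 | X_0 = 1] = 1/π_1 = (5/11 + 3/5)/(3/5) = (58/55)/(3/5) = 58/33.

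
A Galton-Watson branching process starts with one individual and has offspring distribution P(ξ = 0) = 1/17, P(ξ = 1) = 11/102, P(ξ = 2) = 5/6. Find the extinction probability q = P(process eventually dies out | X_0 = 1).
q = 6/85

The pgf is f(s) = 1/17 + 11/102·s + 5/6·s². The extinction probability q is the smallest fixed point of f in [0, 1]. Setting s = f(s):
  5/6·s² + (11/102 − 1)·s + 1/17 = 0
  5/6·s² − (1/17 + 5/6)·s + 1/17 = 0
which factors as (s − 1)·(5/6·s − 1/17) = 0, giving roots s = 1 and s = (1/17)/(5/6) = 6/85.
Mean offspring μ = 11/102 + 2·5/6 = 181/102 > 1 (supercritical), so q < 1. The extinction probability is the smaller root: q = (1/17)/(5/6) = 6/85.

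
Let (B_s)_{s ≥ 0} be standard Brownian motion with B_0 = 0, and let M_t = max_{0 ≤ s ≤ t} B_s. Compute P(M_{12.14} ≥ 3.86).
P(M_{12.14} ≥ 3.86) = 2·P(B_{12.14} ≥ 3.86) = 2(1 − Φ(3.86/√12.14)) ≈ 0.2679

By the reflection principle for Brownian motion, P(M_t ≥ a) = 2 · P(B_t ≥ a) for a ≥ 0. Since B_t ~ N(0, t), P(B_t ≥ 3.86) = 1 − Φ(3.86/√t) = 1 − Φ(3.86/√12.14) = 1 − Φ(1.1078). So
  P(M_{12.14} ≥ 3.86) = 2(1 − Φ(1.1078)) ≈ 0.2679.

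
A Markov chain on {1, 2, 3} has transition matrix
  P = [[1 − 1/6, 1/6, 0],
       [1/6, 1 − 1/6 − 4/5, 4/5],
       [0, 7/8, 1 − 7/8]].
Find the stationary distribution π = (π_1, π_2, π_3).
π = (35/102, 35/102, 16/51)

This is a birth-death chain on three states, which satisfies detailed balance: π_1 · P_{12} = π_2 · P_{21} and π_2 · P_{23} = π_3 · P_{32}.
From π_1 · 1/6 = π_2 · 1/6: π_2/π_1 = (1/6)/(1/6) = 1.
From π_2 · 4/5 = π_3 · 7/8: π_3/π_2 = (4/5)/(7/8) = 32/35.
Take π_1 proportional to 1; then unnormalized π = (1, 1, 32/35). Normalize by dividing by the sum 102/35:
  π = (35/102, 35/102, 16/51).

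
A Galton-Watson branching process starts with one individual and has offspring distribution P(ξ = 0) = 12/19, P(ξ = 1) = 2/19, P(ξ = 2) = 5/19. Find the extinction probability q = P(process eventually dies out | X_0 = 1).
q = 1

Mean offspring μ = 0·12/19 + 1·2/19 + 2·5/19 = 12/19 ≤ 1. For μ ≤ 1 with offspring not concentrated at 1, the Galton-Watson process goes extinct almost surely, so q = 1.
(Algebraic check: The pgf is f(s) = 12/19 + 2/19·s + 5/19·s². The extinction probability q is the smallest fixed point of f in [0, 1]. Setting s = f(s):
  5/19·s² + (2/19 − 1)·s + 12/19 = 0
  5/19·s² − (12/19 + 5/19)·s + 12/19 = 0
which factors as (s − 1)·(5/19·s − 12/19) = 0, giving roots s = 1 and s = (12/19)/(5/19) = 12/5. Since 12/5 ≥ 1, the smallest root in [0, 1] is s = 1.)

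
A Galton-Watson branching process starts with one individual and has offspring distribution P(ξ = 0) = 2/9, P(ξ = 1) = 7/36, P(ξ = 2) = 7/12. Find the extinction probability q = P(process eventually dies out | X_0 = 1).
q = 8/21

The pgf is f(s) = 2/9 + 7/36·s + 7/12·s². The extinction probability q is the smallest fixed point of f in [0, 1]. Setting s = f(s):
  7/12·s² + (7/36 − 1)·s + 2/9 = 0
  7/12·s² − (2/9 + 7/12)·s + 2/9 = 0
which factors as (s − 1)·(7/12·s − 2/9) = 0, giving roots s = 1 and s = (2/9)/(7/12) = 8/21.
Mean offspring μ = 7/36 + 2·7/12 = 49/36 > 1 (supercritical), so q < 1. The extinction probability is the smaller root: q = (2/9)/(7/12) = 8/21.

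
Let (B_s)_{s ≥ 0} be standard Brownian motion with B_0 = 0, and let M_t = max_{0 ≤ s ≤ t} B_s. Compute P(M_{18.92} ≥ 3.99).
P(M_{18.92} ≥ 3.99) = 2·P(B_{18.92} ≥ 3.99) = 2(1 − Φ(3.99/√18.92)) ≈ 0.3590

By the reflection principle for Brownian motion, P(M_t ≥ a) = 2 · P(B_t ≥ a) for a ≥ 0. Since B_t ~ N(0, t), P(B_t ≥ 3.99) = 1 − Φ(3.99/√t) = 1 − Φ(3.99/√18.92) = 1 − Φ(0.9173). So
  P(M_{18.92} ≥ 3.99) = 2(1 − Φ(0.9173)) ≈ 0.3590.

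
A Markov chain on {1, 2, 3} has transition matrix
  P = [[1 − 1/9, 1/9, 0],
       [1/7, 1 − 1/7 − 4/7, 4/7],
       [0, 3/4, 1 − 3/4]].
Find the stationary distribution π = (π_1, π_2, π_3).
π = (27/64, 21/64, 1/4)

This is a birth-death chain on three states, which satisfies detailed balance: π_1 · P_{12} = π_2 · P_{21} and π_2 · P_{23} = π_3 · P_{32}.
From π_1 · 1/9 = π_2 · 1/7: π_2/π_1 = (1/9)/(1/7) = 7/9.
From π_2 · 4/7 = π_3 · 3/4: π_3/π_2 = (4/7)/(3/4) = 16/21.
Take π_1 proportional to 1; then unnormalized π = (1, 7/9, 16/27). Normalize by dividing by the sum 64/27:
  π = (27/64, 21/64, 1/4).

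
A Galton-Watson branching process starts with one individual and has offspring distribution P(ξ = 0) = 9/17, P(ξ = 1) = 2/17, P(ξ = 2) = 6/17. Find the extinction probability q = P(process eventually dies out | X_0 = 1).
q = 1

Mean offspring μ = 0·9/17 + 1·2/17 + 2·6/17 = 14/17 ≤ 1. For μ ≤ 1 with offspring not concentrated at 1, the Galton-Watson process goes extinct almost surely, so q = 1.
(Algebraic check: The pgf is f(s) = 9/17 + 2/17·s + 6/17·s². The extinction probability q is the smallest fixed point of f in [0, 1]. Setting s = f(s):
  6/17·s² + (2/17 − 1)·s + 9/17 = 0
  6/17·s² − (9/17 + 6/17)·s + 9/17 = 0
which factors as (s − 1)·(6/17·s − 9/17) = 0, giving roots s = 1 and s = (9/17)/(6/17) = 3/2. Since 3/2 ≥ 1, the smallest root in [0, 1] is s = 1.)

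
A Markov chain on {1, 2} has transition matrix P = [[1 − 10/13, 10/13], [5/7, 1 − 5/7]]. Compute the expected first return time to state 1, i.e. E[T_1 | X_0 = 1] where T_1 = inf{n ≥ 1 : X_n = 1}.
E[T_1 | X_0 = 1] = 1/π_1 = 27/13

For an irreducible recurrent Markov chain with stationary distribution π, E[T_i | X_0 = i] = 1/π_i (Kac's formula). Here π_1 = (5/7)/(10/13 + 5/7) = (5/7)/(135/91) = 13/27, so E[T_1 | X_0 = 1] = 1/π_1 = (10/13 + 5/7)/(5/7) = (135/91)/(5/7) = 27/13.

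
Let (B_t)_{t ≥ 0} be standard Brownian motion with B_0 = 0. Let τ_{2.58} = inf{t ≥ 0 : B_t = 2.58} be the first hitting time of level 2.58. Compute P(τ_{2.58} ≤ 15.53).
P(τ_{2.58} ≤ 15.53) = 2(1 − Φ(2.58/√15.53)) = 2(1 − Φ(0.6547)) ≈ 0.5127

By the reflection principle for standard BM, P(τ_b ≤ t) = 2 · P(B_t ≥ b). Since B_t ~ N(0, t), P(B_t ≥ 2.58) = 1 − Φ(2.58/√t) = 1 − Φ(2.58/√15.53) = 1 − Φ(0.6547) ≈ 0.25633. Doubling: P(τ_{2.58} ≤ 15.53) ≈ 2 · 0.25633 = 0.51266 ≈ 0.5127.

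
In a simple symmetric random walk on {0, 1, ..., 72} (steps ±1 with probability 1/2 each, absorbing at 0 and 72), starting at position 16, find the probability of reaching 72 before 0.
P(hit 72 before 0) = 16/72 = 2/9

Let u_k = P(hit 72 before 0 | start at k). Then u_0 = 0, u_72 = 1, and u_k = u_{k-1}/2 + u_{k+1}/2 for 1 ≤ k ≤ 71. This harmonic recurrence is solved by u_k = k/72, giving u_16 = 16/72 = 2/9.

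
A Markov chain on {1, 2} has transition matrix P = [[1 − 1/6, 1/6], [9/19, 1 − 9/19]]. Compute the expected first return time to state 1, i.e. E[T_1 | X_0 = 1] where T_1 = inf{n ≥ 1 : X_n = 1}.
E[T_1 | X_0 = 1] = 1/π_1 = 73/54

For an irreducible recurrent Markov chain with stationary distribution π, E[T_i | X_0 = i] = 1/π_i (Kac's formula). Here π_1 = (9/19)/(1/6 + 9/19) = (9/19)/(73/114) = 54/73, so E[T_1 | X_0 = 1] = 1/π_1 = (1/6 + 9/19)/(9/19) = (73/114)/(9/19) = 73/54.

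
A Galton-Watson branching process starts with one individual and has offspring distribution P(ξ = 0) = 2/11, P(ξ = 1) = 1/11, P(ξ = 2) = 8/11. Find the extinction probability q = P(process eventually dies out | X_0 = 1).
q = 1/4

The pgf is f(s) = 2/11 + 1/11·s + 8/11·s². The extinction probability q is the smallest fixed point of f in [0, 1]. Setting s = f(s):
  8/11·s² + (1/11 − 1)·s + 2/11 = 0
  8/11·s² − (2/11 + 8/11)·s + 2/11 = 0
which factors as (s − 1)·(8/11·s − 2/11) = 0, giving roots s = 1 and s = (2/11)/(8/11) = 1/4.
Mean offspring μ = 1/11 + 2·8/11 = 17/11 > 1 (supercritical), so q < 1. The extinction probability is the smaller root: q = (2/11)/(8/11) = 1/4.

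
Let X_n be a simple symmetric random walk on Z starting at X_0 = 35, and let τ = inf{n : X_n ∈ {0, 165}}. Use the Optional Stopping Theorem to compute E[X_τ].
E[X_τ] = 35

X_n is a martingale and τ is a bounded-mean stopping time (indeed τ is finite a.s. with bounded expectation since the walk is in a bounded region). By the OST, E[X_τ] = E[X_0] = 35. Equivalently: E[X_τ] = 165 · P(hit 165 first) + 0 · P(hit 0 first) = 165 · (35/165) = 35.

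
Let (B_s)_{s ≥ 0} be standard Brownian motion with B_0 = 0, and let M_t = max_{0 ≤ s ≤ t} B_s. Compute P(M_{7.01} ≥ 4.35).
P(M_{7.01} ≥ 4.35) = 2·P(B_{7.01} ≥ 4.35) = 2(1 − Φ(4.35/√7.01)) ≈ 0.1004

By the reflection principle for Brownian motion, P(M_t ≥ a) = 2 · P(B_t ≥ a) for a ≥ 0. Since B_t ~ N(0, t), P(B_t ≥ 4.35) = 1 − Φ(4.35/√t) = 1 − Φ(4.35/√7.01) = 1 − Φ(1.6430). So
  P(M_{7.01} ≥ 4.35) = 2(1 − Φ(1.6430)) ≈ 0.1004.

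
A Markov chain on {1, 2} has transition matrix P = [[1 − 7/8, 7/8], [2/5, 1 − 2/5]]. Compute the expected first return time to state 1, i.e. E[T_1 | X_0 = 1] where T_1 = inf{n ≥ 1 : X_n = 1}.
E[T_1 | X_0 = 1] = 1/π_1 = 51/16

For an irreducible recurrent Markov chain with stationary distribution π, E[T_i | X_0 = i] = 1/π_i (Kac's formula). Here π_1 = (2/5)/(7/8 + 2/5) = (2/5)/(51/40) = 16/51, so E[T_1 | X_0 = 1] = 1/π_1 = (7/8 + 2/5)/(2/5) = (51/40)/(2/5) = 51/16.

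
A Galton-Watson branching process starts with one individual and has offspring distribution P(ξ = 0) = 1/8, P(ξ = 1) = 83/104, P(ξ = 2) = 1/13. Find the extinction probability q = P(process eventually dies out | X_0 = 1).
q = 1

Mean offspring μ = 0·1/8 + 1·83/104 + 2·1/13 = 99/104 ≤ 1. For μ ≤ 1 with offspring not concentrated at 1, the Galton-Watson process goes extinct almost surely, so q = 1.
(Algebraic check: The pgf is f(s) = 1/8 + 83/104·s + 1/13·s². The extinction probability q is the smallest fixed point of f in [0, 1]. Setting s = f(s):
  1/13·s² + (83/104 − 1)·s + 1/8 = 0
  1/13·s² − (1/8 + 1/13)·s + 1/8 = 0
which factors as (s − 1)·(1/13·s − 1/8) = 0, giving roots s = 1 and s = (1/8)/(1/13) = 13/8. Since 13/8 ≥ 1, the smallest root in [0, 1] is s = 1.)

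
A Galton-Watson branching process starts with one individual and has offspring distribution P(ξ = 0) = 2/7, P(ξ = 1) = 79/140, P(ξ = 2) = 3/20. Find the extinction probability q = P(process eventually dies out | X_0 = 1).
q = 1

Mean offspring μ = 0·2/7 + 1·79/140 + 2·3/20 = 121/140 ≤ 1. For μ ≤ 1 with offspring not concentrated at 1, the Galton-Watson process goes extinct almost surely, so q = 1.
(Algebraic check: The pgf is f(s) = 2/7 + 79/140·s + 3/20·s². The extinction probability q is the smallest fixed point of f in [0, 1]. Setting s = f(s):
  3/20·s² + (79/140 − 1)·s + 2/7 = 0
  3/20·s² − (2/7 + 3/20)·s + 2/7 = 0
which factors as (s − 1)·(3/20·s − 2/7) = 0, giving roots s = 1 and s = (2/7)/(3/20) = 40/21. Since 40/21 ≥ 1, the smallest root in [0, 1] is s = 1.)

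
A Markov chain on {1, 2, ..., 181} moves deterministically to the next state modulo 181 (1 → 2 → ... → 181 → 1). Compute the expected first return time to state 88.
E[T_88 | X_0 = 88] = 181

The chain cycles deterministically, so starting at state 88 it returns in exactly 181 steps. Equivalently, the stationary distribution is uniform π_j = 1/181 for every state j, so by Kac's formula E[T_88] = 1/π_88 = 181.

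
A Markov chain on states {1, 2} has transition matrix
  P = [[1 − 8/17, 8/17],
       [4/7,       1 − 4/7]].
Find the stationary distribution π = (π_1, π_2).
π_1 = 17/31, π_2 = 14/31

Solve πP = π with π_1 + π_2 = 1. From πP = π: π_1 · (1 − 8/17) + π_2 · 4/7 = π_1 ⇒ π_2 · 4/7 = π_1 · 8/17 ⇒ π_2/π_1 = (8/17)/(4/7) = 14/17. Together with π_1 + π_2 = 1:
  π_1 = (4/7)/(8/17 + 4/7) = (4/7)/(124/119) = 17/31,
  π_2 = (8/17)/(8/17 + 4/7) = (8/17)/(124/119) = 14/31.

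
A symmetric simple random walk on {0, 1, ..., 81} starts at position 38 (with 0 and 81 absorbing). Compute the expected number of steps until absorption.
E[τ | X_0 = 38] = 1634

Let v_k = E[τ | X_0 = k]. Boundary: v_0 = v_81 = 0. Recurrence: v_k = 1 + (v_{k-1} + v_{k+1})/2 for 1 ≤ k ≤ 80. The particular solution to v_k − (v_{k-1} + v_{k+1})/2 = 1 is v_k = −k^2. Adding homogeneous solution A + B k and matching boundaries gives v_k = k (81 − k). Substituting k = 38: v_38 = 38 · 43 = 1634.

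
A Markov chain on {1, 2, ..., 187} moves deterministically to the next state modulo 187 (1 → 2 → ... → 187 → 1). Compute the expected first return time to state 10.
E[T_10 | X_0 = 10] = 187

The chain cycles deterministically, so starting at state 10 it returns in exactly 187 steps. Equivalently, the stationary distribution is uniform π_j = 1/187 for every state j, so by Kac's formula E[T_10] = 1/π_10 = 187.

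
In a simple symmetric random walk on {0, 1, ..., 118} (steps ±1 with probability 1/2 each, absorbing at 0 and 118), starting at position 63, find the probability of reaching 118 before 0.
P(hit 118 before 0) = 63/118

Let u_k = P(hit 118 before 0 | start at k). Then u_0 = 0, u_118 = 1, and u_k = u_{k-1}/2 + u_{k+1}/2 for 1 ≤ k ≤ 117. This harmonic recurrence is solved by u_k = k/118, giving u_63 = 63/118.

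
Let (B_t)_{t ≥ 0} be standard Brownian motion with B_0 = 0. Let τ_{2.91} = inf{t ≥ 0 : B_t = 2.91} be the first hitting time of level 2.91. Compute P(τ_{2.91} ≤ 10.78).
P(τ_{2.91} ≤ 10.78) = 2(1 − Φ(2.91/√10.78)) = 2(1 − Φ(0.8863)) ≈ 0.3755

By the reflection principle for standard BM, P(τ_b ≤ t) = 2 · P(B_t ≥ b). Since B_t ~ N(0, t), P(B_t ≥ 2.91) = 1 − Φ(2.91/√t) = 1 − Φ(2.91/√10.78) = 1 − Φ(0.8863) ≈ 0.18773. Doubling: P(τ_{2.91} ≤ 10.78) ≈ 2 · 0.18773 = 0.37546 ≈ 0.3755.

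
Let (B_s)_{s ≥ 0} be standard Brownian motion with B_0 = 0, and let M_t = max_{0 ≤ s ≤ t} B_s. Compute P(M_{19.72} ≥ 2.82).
P(M_{19.72} ≥ 2.82) = 2·P(B_{19.72} ≥ 2.82) = 2(1 − Φ(2.82/√19.72)) ≈ 0.5254

By the reflection principle for Brownian motion, P(M_t ≥ a) = 2 · P(B_t ≥ a) for a ≥ 0. Since B_t ~ N(0, t), P(B_t ≥ 2.82) = 1 − Φ(2.82/√t) = 1 − Φ(2.82/√19.72) = 1 − Φ(0.6350). So
  P(M_{19.72} ≥ 2.82) = 2(1 − Φ(0.6350)) ≈ 0.5254.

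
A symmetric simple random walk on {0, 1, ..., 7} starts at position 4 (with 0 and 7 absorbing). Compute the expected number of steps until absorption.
E[τ | X_0 = 4] = 12

Let v_k = E[τ | X_0 = k]. Boundary: v_0 = v_7 = 0. Recurrence: v_k = 1 + (v_{k-1} + v_{k+1})/2 for 1 ≤ k ≤ 6. The particular solution to v_k − (v_{k-1} + v_{k+1})/2 = 1 is v_k = −k^2. Adding homogeneous solution A + B k and matching boundaries gives v_k = k (7 − k). Substituting k = 4: v_4 = 4 · 3 = 12.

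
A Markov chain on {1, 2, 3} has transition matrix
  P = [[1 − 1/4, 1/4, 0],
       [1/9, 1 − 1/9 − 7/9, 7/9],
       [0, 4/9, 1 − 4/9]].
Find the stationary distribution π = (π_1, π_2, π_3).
π = (16/115, 36/115, 63/115)

This is a birth-death chain on three states, which satisfies detailed balance: π_1 · P_{12} = π_2 · P_{21} and π_2 · P_{23} = π_3 · P_{32}.
From π_1 · 1/4 = π_2 · 1/9: π_2/π_1 = (1/4)/(1/9) = 9/4.
From π_2 · 7/9 = π_3 · 4/9: π_3/π_2 = (7/9)/(4/9) = 7/4.
Take π_1 proportional to 1; then unnormalized π = (1, 9/4, 63/16). Normalize by dividing by the sum 115/16:
  π = (16/115, 36/115, 63/115).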